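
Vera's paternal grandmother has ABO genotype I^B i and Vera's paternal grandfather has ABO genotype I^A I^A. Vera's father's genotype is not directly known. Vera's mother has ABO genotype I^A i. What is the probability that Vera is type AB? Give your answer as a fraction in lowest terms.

Vera's father's ABO genotype from I^B i × I^A I^A: 1/2 I^A I^B, 1/2 I^A i.
Crossing each possibility with the mother I^A i and summing P(type AB): 1/2·1/4 + 1/2·0 = 1/8.

1/8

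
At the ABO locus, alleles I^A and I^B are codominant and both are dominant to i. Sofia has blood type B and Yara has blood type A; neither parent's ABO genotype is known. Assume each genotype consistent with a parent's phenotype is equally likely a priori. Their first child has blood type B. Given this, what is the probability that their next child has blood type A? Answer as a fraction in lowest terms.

Possible genotypes: Sofia ∈ {I^B I^B, I^B i}; Yara ∈ {I^A I^A, I^A i}.
Weight each parental genotype pair by prior × P(type-B child):
  I^B I^B × I^A i: posterior weight 2/3; P(next child type A) = 0.
  I^B i × I^A i: posterior weight 1/3; P(next child type A) = 1/4.
Weighted sum = 1/12.

1/12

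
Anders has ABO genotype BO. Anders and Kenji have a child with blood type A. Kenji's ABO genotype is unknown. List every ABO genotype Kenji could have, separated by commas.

For each candidate genotype of Kenji, check whether crossing it with BO can produce every observed child phenotype.
  AA → possible child types {A, AB} ✓
  AB → possible child types {A, B, AB} ✓
  AO → possible child types {O, A, B, AB} ✓
  BB → possible child types {B} ✗
  BO → possible child types {O, B} ✗
  OO → possible child types {O, B} ✗

AA, AB, AO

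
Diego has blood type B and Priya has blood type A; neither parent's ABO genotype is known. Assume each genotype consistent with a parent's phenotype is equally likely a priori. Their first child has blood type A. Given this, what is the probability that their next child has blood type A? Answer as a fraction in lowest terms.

Possible genotypes: Diego ∈ {BB, BO}; Priya ∈ {AA, AO}.
Weight each parental genotype pair by prior × P(type-A child):
  BO × AA: posterior weight 2/3; P(next child type A) = 1/2.
  BO × AO: posterior weight 1/3; P(next child type A) = 1/4.
Weighted sum = 5/12.

5/12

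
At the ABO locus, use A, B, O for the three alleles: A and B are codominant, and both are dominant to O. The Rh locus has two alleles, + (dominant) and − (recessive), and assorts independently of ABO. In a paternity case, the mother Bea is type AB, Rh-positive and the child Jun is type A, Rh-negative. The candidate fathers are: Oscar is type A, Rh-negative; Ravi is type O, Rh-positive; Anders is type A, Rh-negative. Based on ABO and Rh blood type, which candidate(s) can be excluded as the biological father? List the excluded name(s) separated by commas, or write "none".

A candidate is excluded only if no genotype consistent with his phenotype could produce a type A, Rh-negative child with a type AB, Rh-positive mother.
Every candidate has at least one consistent genotype combination, so none can be excluded.

none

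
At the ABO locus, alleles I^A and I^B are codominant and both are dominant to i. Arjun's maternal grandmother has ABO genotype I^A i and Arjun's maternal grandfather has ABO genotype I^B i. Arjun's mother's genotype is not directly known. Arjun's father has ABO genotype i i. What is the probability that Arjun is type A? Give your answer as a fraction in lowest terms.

1/4

Arjun's mother's ABO genotype from I^A i × I^B i: 1/4 I^A I^B, 1/4 I^A i, 1/4 I^B i, 1/4 i i.
Crossing each possibility with the father i i and summing P(type A): 1/4·1/2 + 1/4·1/2 + 1/4·0 + 1/4·0 = 1/4.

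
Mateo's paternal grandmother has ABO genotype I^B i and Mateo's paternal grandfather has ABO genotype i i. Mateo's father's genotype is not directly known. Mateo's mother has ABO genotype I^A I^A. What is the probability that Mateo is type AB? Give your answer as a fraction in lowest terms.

Mateo's father's ABO genotype from I^B i × i i: 1/2 I^B i, 1/2 i i.
Crossing each possibility with the mother I^A I^A and summing P(type AB): 1/2·1/2 + 1/2·0 = 1/4.

1/4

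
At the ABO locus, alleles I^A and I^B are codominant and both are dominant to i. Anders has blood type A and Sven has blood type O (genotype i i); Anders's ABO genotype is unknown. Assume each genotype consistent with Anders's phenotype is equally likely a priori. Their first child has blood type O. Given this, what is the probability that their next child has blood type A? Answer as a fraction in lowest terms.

Possible genotypes: Anders ∈ {I^A I^A, I^A i}; Sven ∈ {i i}.
Weight each parental genotype pair by prior × P(type-O child):
  I^A i × i i: posterior weight 1; P(next child type A) = 1/2.
Weighted sum = 1/2.

1/2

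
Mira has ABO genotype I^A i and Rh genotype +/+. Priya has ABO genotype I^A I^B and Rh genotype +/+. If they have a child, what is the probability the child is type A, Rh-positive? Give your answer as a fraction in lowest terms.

ABO cross I^A i × I^A I^B → offspring phenotypes: 1/2 A, 1/4 B, 1/4 AB.
Rh cross +/+ × +/+ → 1 Rh+.
Independent loci: P(type A, Rh-positive) = 1/2 × 1 = 1/2.

1/2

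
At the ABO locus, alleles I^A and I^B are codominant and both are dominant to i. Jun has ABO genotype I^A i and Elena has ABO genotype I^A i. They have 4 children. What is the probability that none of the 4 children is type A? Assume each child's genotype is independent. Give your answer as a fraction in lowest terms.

ABO cross I^A i × I^A i → 1/4 O, 3/4 A.
So P(type A) = 3/4 per child.
P(not type A) = 1/4 for one child; (1/4)^4 = 1/256.

1/256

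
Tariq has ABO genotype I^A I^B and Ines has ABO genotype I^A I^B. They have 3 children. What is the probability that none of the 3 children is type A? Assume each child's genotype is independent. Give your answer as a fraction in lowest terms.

ABO cross I^A I^B × I^A I^B → 1/4 A, 1/4 B, 1/2 AB.
So P(type A) = 1/4 per child.
P(not type A) = 3/4 for one child; (3/4)^3 = 27/64.

27/64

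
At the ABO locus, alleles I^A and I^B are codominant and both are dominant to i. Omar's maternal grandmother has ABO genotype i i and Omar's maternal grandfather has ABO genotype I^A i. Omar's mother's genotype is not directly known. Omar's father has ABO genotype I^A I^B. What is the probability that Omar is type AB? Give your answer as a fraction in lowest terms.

1/8

Omar's mother's ABO genotype from i i × I^A i: 1/2 I^A i, 1/2 i i.
Crossing each possibility with the father I^A I^B and summing P(type AB): 1/2·1/4 + 1/2·0 = 1/8.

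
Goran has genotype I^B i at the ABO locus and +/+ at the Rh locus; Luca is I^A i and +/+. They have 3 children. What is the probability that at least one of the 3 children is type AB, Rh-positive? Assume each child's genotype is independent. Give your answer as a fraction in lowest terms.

37/64

ABO cross I^B i × I^A i → 1/4 O, 1/4 A, 1/4 B, 1/4 AB.
Rh cross +/+ × +/+ → 1 Rh+; so P(type AB, Rh-positive) = 1/4 × 1 = 1/4 per child.
P(none) = (3/4)^3 = 27/64; P(at least one) = 1 − 27/64 = 37/64.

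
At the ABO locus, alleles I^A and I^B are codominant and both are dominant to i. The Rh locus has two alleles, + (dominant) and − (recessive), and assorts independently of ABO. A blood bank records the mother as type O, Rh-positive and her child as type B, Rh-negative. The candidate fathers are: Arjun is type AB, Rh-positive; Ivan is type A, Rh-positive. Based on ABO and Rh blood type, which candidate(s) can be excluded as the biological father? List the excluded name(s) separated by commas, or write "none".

Ivan

A candidate is excluded only if no genotype consistent with his phenotype could produce a type B, Rh-negative child with a type O, Rh-positive mother.
Ivan (type A, Rh+): no genotype consistent with that phenotype can produce a type-B Rh- child with a type-O mother.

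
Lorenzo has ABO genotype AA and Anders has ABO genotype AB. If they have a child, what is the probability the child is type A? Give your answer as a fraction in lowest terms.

ABO cross AA × AB → offspring phenotypes: 1/2 A, 1/2 AB.
So P(type A) = 1/2.

1/2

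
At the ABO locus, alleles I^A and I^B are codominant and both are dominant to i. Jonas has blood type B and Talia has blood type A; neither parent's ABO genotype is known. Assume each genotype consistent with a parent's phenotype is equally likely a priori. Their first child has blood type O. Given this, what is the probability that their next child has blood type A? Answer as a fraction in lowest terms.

Possible genotypes: Jonas ∈ {I^B I^B, I^B i}; Talia ∈ {I^A I^A, I^A i}.
Weight each parental genotype pair by prior × P(type-O child):
  I^B i × I^A i: posterior weight 1; P(next child type A) = 1/4.
Weighted sum = 1/4.

1/4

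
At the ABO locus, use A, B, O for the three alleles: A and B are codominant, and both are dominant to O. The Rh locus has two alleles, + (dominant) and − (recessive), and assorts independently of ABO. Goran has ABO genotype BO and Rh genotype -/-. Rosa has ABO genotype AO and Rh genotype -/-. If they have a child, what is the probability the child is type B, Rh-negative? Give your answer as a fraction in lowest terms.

ABO cross BO × AO → offspring phenotypes: 1/4 O, 1/4 A, 1/4 B, 1/4 AB.
Rh cross -/- × -/- → 1 Rh-.
Independent loci: P(type B, Rh-negative) = 1/4 × 1 = 1/4.

1/4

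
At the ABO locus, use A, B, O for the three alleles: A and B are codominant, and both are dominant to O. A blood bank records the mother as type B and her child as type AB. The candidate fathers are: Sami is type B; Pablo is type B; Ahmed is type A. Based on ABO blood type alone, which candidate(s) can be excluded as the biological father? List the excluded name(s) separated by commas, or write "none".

Sami, Pablo

A candidate is excluded only if no genotype consistent with his phenotype could produce a type AB child with a type B mother.
Sami (type B): no genotype consistent with that phenotype can produce a type-AB child with a type-B mother.
Pablo (type B): no genotype consistent with that phenotype can produce a type-AB child with a type-B mother.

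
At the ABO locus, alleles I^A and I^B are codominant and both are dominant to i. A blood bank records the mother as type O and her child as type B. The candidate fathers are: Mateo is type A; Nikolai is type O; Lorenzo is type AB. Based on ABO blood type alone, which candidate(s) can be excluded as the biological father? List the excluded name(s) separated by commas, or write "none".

Mateo, Nikolai

A candidate is excluded only if no genotype consistent with his phenotype could produce a type B child with a type O mother.
Mateo (type A): no genotype consistent with that phenotype can produce a type-B child with a type-O mother.
Nikolai (type O): no genotype consistent with that phenotype can produce a type-B child with a type-O mother.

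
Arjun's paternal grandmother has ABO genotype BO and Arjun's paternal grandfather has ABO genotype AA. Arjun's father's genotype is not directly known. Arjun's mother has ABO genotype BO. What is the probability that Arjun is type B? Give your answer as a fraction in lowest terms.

Arjun's father's ABO genotype from BO × AA: 1/2 AB, 1/2 AO.
Crossing each possibility with the mother BO and summing P(type B): 1/2·1/2 + 1/2·1/4 = 3/8.

3/8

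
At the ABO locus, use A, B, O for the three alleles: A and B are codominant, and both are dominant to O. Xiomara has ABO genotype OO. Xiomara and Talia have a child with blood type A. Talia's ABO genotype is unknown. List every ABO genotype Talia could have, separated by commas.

For each candidate genotype of Talia, check whether crossing it with OO can produce every observed child phenotype.
  AA → possible child types {A} ✓
  AB → possible child types {A, B} ✓
  AO → possible child types {O, A} ✓
  BB → possible child types {B} ✗
  BO → possible child types {O, B} ✗
  OO → possible child types {O} ✗

AA, AB, AO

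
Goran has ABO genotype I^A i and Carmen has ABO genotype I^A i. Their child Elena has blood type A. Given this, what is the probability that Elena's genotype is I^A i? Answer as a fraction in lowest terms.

2/3

Cross I^A i × I^A i → 1/4 I^A I^A, 1/2 I^A i, 1/4 i i.
Type-A genotypes among offspring: I^A I^A (1/4), I^A i (1/2); total 3/4.
P(I^A i | type A) = (1/2) / (3/4) = 2/3.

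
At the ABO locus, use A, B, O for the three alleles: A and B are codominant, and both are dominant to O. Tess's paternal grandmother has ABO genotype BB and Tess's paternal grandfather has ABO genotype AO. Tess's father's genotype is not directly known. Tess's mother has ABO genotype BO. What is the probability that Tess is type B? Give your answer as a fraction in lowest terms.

Tess's father's ABO genotype from BB × AO: 1/2 AB, 1/2 BO.
Crossing each possibility with the mother BO and summing P(type B): 1/2·1/2 + 1/2·3/4 = 5/8.

5/8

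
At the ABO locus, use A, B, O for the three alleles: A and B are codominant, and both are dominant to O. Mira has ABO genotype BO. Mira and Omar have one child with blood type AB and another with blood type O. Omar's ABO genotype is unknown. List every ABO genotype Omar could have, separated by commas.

For each candidate genotype of Omar, check whether crossing it with BO can produce every observed child phenotype.
  AA → possible child types {A, AB} ✗
  AB → possible child types {A, B, AB} ✗
  AO → possible child types {O, A, B, AB} ✓
  BB → possible child types {B} ✗
  BO → possible child types {O, B} ✗
  OO → possible child types {O, B} ✗

AO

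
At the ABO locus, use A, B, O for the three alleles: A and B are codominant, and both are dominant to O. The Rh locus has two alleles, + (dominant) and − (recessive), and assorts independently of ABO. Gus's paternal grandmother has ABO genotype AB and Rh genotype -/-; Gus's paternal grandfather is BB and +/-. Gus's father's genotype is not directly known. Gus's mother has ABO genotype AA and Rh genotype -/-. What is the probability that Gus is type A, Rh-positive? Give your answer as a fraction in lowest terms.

1/16

Gus's father's ABO genotype from AB × BB: 1/2 AB, 1/2 BB.
Crossing each possibility with the mother AA and summing P(type A): 1/2·1/2 + 1/2·0 = 1/4.
Similarly for Rh via the father's Rh distribution: P(Rh+) = 1/4.
Independent loci: 1/4 × 1/4 = 1/16.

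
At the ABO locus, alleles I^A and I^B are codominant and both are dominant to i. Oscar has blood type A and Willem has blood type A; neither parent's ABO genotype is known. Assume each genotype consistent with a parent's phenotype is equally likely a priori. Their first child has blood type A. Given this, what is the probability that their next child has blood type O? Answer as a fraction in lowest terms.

Possible genotypes: Oscar ∈ {I^A I^A, I^A i}; Willem ∈ {I^A I^A, I^A i}.
Weight each parental genotype pair by prior × P(type-A child):
  I^A I^A × I^A I^A: posterior weight 4/15; P(next child type O) = 0.
  I^A I^A × I^A i: posterior weight 4/15; P(next child type O) = 0.
  I^A i × I^A I^A: posterior weight 4/15; P(next child type O) = 0.
  I^A i × I^A i: posterior weight 1/5; P(next child type O) = 1/4.
Weighted sum = 1/20.

1/20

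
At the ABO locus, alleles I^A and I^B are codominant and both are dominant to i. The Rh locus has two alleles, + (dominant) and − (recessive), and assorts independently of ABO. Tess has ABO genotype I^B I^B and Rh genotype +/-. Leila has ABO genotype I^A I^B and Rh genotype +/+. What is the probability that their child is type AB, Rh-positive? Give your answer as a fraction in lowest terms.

1/2

ABO cross I^B I^B × I^A I^B → offspring phenotypes: 1/2 B, 1/2 AB.
Rh cross +/- × +/+ → 1 Rh+.
Independent loci: P(type AB, Rh-positive) = 1/2 × 1 = 1/2.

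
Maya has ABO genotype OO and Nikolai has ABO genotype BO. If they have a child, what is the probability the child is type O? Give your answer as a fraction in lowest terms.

ABO cross OO × BO → offspring phenotypes: 1/2 O, 1/2 B.
So P(type O) = 1/2.

1/2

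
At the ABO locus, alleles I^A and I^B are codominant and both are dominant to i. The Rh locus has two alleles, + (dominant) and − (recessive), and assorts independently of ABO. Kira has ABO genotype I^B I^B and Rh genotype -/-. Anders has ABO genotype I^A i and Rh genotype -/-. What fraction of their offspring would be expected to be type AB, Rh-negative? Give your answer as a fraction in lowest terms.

1/2

ABO cross I^B I^B × I^A i → offspring phenotypes: 1/2 B, 1/2 AB.
Rh cross -/- × -/- → 1 Rh-.
Independent loci: P(type AB, Rh-negative) = 1/2 × 1 = 1/2.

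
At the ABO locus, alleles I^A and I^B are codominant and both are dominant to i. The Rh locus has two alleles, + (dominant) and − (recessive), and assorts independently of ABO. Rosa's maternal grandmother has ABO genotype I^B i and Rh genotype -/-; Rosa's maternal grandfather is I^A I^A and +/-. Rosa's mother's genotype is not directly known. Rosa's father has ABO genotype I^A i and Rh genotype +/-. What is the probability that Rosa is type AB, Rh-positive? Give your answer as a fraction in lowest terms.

Rosa's mother's ABO genotype from I^B i × I^A I^A: 1/2 I^A I^B, 1/2 I^A i.
Crossing each possibility with the father I^A i and summing P(type AB): 1/2·1/4 + 1/2·0 = 1/8.
Similarly for Rh via the mother's Rh distribution: P(Rh+) = 5/8.
Independent loci: 1/8 × 5/8 = 5/64.

5/64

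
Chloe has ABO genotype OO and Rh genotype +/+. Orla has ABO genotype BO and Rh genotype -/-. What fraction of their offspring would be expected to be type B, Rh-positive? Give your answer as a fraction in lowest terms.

1/2

ABO cross OO × BO → offspring phenotypes: 1/2 O, 1/2 B.
Rh cross +/+ × -/- → 1 Rh+.
Independent loci: P(type B, Rh-positive) = 1/2 × 1 = 1/2.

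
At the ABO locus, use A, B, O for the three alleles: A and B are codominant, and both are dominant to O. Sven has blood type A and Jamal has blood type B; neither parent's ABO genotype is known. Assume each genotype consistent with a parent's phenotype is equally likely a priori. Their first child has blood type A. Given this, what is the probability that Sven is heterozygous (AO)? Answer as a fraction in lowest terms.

1/3

Possible genotypes: Sven ∈ {AA, AO}; Jamal ∈ {BB, BO}.
Weight each parental genotype pair by prior × P(type-A child):
  AA × BO: posterior weight 2/3.
  AO × BO: posterior weight 1/3.
Sum the posterior weight over pairs where Sven is AO: 1/3.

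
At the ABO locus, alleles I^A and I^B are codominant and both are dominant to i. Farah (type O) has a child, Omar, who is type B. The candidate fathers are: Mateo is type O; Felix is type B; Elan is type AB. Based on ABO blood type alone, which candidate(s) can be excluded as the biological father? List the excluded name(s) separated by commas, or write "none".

A candidate is excluded only if no genotype consistent with his phenotype could produce a type B child with a type O mother.
Mateo (type O): no genotype consistent with that phenotype can produce a type-B child with a type-O mother.

Mateo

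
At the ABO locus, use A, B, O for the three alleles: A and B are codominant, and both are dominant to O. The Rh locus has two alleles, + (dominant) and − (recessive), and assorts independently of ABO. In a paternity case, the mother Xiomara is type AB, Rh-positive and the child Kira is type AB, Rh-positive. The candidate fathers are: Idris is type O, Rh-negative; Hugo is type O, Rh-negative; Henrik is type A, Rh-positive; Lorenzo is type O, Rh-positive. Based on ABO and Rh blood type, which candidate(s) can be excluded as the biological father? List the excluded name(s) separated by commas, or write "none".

Idris, Hugo, Lorenzo

A candidate is excluded only if no genotype consistent with his phenotype could produce a type AB, Rh-positive child with a type AB, Rh-positive mother.
Idris (type O, Rh-): no genotype consistent with that phenotype can produce a type-AB Rh+ child with a type-AB mother.
Hugo (type O, Rh-): no genotype consistent with that phenotype can produce a type-AB Rh+ child with a type-AB mother.
Lorenzo (type O, Rh+): no genotype consistent with that phenotype can produce a type-AB Rh+ child with a type-AB mother.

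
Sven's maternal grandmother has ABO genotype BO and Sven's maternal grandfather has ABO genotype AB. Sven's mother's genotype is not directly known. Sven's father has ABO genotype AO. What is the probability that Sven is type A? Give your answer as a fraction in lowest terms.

3/8

Sven's mother's ABO genotype from BO × AB: 1/4 AB, 1/4 AO, 1/4 BB, 1/4 BO.
Crossing each possibility with the father AO and summing P(type A): 1/4·1/2 + 1/4·3/4 + 1/4·0 + 1/4·1/4 = 3/8.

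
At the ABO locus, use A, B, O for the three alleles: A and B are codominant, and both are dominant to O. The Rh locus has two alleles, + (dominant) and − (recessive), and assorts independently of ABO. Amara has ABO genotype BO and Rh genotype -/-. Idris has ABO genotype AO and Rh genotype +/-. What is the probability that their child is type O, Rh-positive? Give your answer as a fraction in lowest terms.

ABO cross BO × AO → offspring phenotypes: 1/4 O, 1/4 A, 1/4 B, 1/4 AB.
Rh cross -/- × +/- → 1/2 Rh+, 1/2 Rh-.
Independent loci: P(type O, Rh-positive) = 1/4 × 1/2 = 1/8.

1/8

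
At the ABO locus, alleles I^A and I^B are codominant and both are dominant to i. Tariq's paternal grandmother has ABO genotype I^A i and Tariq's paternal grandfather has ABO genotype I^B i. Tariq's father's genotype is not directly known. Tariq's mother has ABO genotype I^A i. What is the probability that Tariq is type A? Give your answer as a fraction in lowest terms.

Tariq's father's ABO genotype from I^A i × I^B i: 1/4 I^A I^B, 1/4 I^A i, 1/4 I^B i, 1/4 i i.
Crossing each possibility with the mother I^A i and summing P(type A): 1/4·1/2 + 1/4·3/4 + 1/4·1/4 + 1/4·1/2 = 1/2.

1/2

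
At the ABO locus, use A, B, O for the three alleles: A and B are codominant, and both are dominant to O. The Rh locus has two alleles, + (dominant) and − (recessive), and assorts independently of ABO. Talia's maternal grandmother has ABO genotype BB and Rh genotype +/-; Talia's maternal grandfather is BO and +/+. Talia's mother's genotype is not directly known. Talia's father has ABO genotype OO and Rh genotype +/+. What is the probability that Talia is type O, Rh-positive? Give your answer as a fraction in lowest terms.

1/4

Talia's mother's ABO genotype from BB × BO: 1/2 BB, 1/2 BO.
Crossing each possibility with the father OO and summing P(type O): 1/2·0 + 1/2·1/2 = 1/4.
Similarly for Rh via the mother's Rh distribution: P(Rh+) = 1.
Independent loci: 1/4 × 1 = 1/4.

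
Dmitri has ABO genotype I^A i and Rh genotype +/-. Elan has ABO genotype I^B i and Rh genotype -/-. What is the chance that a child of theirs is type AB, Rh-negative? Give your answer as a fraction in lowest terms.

ABO cross I^A i × I^B i → offspring phenotypes: 1/4 O, 1/4 A, 1/4 B, 1/4 AB.
Rh cross +/- × -/- → 1/2 Rh+, 1/2 Rh-.
Independent loci: P(type AB, Rh-negative) = 1/4 × 1/2 = 1/8.

1/8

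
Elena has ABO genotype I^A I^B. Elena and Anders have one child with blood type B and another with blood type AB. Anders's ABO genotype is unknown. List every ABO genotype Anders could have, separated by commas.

I^A I^B, I^A i, I^B I^B, I^B i

For each candidate genotype of Anders, check whether crossing it with I^A I^B can produce every observed child phenotype.
  I^A I^A → possible child types {A, AB} ✗
  I^A I^B → possible child types {A, B, AB} ✓
  I^A i → possible child types {A, B, AB} ✓
  I^B I^B → possible child types {B, AB} ✓
  I^B i → possible child types {A, B, AB} ✓
  i i → possible child types {A, B} ✗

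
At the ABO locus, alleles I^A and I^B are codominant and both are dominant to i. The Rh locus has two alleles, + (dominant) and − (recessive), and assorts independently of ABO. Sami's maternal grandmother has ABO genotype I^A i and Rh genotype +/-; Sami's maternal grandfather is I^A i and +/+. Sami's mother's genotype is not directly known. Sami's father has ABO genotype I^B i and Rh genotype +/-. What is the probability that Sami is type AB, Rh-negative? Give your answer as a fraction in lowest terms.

1/32

Sami's mother's ABO genotype from I^A i × I^A i: 1/4 I^A I^A, 1/2 I^A i, 1/4 i i.
Crossing each possibility with the father I^B i and summing P(type AB): 1/4·1/2 + 1/2·1/4 + 1/4·0 = 1/4.
Similarly for Rh via the mother's Rh distribution: P(Rh-) = 1/8.
Independent loci: 1/4 × 1/8 = 1/32.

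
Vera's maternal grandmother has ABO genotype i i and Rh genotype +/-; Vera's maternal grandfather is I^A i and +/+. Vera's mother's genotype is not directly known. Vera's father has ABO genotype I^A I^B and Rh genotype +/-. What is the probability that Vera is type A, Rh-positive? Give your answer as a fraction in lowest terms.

7/16

Vera's mother's ABO genotype from i i × I^A i: 1/2 I^A i, 1/2 i i.
Crossing each possibility with the father I^A I^B and summing P(type A): 1/2·1/2 + 1/2·1/2 = 1/2.
Similarly for Rh via the mother's Rh distribution: P(Rh+) = 7/8.
Independent loci: 1/2 × 7/8 = 7/16.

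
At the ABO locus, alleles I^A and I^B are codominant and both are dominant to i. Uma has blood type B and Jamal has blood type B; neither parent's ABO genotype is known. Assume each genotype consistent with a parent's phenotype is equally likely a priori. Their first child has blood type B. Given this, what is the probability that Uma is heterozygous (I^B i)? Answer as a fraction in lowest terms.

7/15

Possible genotypes: Uma ∈ {I^B I^B, I^B i}; Jamal ∈ {I^B I^B, I^B i}.
Weight each parental genotype pair by prior × P(type-B child):
  I^B I^B × I^B I^B: posterior weight 4/15.
  I^B I^B × I^B i: posterior weight 4/15.
  I^B i × I^B I^B: posterior weight 4/15.
  I^B i × I^B i: posterior weight 1/5.
Sum the posterior weight over pairs where Uma is I^B i: 7/15.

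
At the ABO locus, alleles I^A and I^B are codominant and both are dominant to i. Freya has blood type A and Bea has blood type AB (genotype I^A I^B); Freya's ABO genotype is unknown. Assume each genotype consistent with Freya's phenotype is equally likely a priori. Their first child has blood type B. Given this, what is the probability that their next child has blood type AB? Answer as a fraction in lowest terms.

1/4

Possible genotypes: Freya ∈ {I^A I^A, I^A i}; Bea ∈ {I^A I^B}.
Weight each parental genotype pair by prior × P(type-B child):
  I^A i × I^A I^B: posterior weight 1; P(next child type AB) = 1/4.
Weighted sum = 1/4.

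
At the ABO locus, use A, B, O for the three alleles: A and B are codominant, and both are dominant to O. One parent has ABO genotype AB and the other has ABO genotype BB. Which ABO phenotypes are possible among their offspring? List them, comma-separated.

B, AB

Gametes from AB × BB give offspring ABO genotypes AB, BB, i.e. phenotypes B, AB.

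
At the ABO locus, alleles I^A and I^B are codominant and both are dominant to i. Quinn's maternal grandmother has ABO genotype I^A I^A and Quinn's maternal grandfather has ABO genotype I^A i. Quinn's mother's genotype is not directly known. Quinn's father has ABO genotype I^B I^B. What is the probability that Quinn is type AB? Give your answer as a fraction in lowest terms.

Quinn's mother's ABO genotype from I^A I^A × I^A i: 1/2 I^A I^A, 1/2 I^A i.
Crossing each possibility with the father I^B I^B and summing P(type AB): 1/2·1 + 1/2·1/2 = 3/4.

3/4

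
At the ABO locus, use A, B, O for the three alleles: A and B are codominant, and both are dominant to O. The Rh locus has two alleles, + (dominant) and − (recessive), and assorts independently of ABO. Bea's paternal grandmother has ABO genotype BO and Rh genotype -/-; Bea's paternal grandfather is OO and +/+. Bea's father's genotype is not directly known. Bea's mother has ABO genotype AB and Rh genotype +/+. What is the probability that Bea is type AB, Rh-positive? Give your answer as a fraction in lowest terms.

1/8

Bea's father's ABO genotype from BO × OO: 1/2 BO, 1/2 OO.
Crossing each possibility with the mother AB and summing P(type AB): 1/2·1/4 + 1/2·0 = 1/8.
Similarly for Rh via the father's Rh distribution: P(Rh+) = 1.
Independent loci: 1/8 × 1 = 1/8.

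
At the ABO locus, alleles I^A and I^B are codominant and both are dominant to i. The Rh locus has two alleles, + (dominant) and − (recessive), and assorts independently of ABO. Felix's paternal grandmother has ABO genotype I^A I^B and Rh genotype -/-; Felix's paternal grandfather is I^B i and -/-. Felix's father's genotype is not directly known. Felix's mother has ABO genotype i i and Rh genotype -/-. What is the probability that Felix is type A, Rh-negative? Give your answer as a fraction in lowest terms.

1/4

Felix's father's ABO genotype from I^A I^B × I^B i: 1/4 I^A I^B, 1/4 I^A i, 1/4 I^B I^B, 1/4 I^B i.
Crossing each possibility with the mother i i and summing P(type A): 1/4·1/2 + 1/4·1/2 + 1/4·0 + 1/4·0 = 1/4.
Similarly for Rh via the father's Rh distribution: P(Rh-) = 1.
Independent loci: 1/4 × 1 = 1/4.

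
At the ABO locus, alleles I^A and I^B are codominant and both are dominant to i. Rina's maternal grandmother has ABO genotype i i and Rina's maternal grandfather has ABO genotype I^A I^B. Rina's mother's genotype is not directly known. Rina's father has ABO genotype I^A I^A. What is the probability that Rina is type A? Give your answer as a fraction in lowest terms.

3/4

Rina's mother's ABO genotype from i i × I^A I^B: 1/2 I^A i, 1/2 I^B i.
Crossing each possibility with the father I^A I^A and summing P(type A): 1/2·1 + 1/2·1/2 = 3/4.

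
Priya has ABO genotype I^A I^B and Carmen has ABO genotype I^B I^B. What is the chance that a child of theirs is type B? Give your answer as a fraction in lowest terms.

1/2

ABO cross I^A I^B × I^B I^B → offspring phenotypes: 1/2 B, 1/2 AB.
So P(type B) = 1/2.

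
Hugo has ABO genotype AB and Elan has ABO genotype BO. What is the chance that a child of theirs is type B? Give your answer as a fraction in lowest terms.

1/2

ABO cross AB × BO → offspring phenotypes: 1/4 A, 1/2 B, 1/4 AB.
So P(type B) = 1/2.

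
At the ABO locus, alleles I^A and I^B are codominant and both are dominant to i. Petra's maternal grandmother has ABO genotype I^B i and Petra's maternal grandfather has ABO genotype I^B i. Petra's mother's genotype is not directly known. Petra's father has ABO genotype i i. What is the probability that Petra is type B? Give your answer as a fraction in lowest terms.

1/2

Petra's mother's ABO genotype from I^B i × I^B i: 1/4 I^B I^B, 1/2 I^B i, 1/4 i i.
Crossing each possibility with the father i i and summing P(type B): 1/4·1 + 1/2·1/2 + 1/4·0 = 1/2.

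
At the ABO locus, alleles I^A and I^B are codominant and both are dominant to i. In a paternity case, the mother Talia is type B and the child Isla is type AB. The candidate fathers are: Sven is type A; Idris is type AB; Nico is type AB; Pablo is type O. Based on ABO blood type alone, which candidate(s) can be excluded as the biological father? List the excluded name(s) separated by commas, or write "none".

A candidate is excluded only if no genotype consistent with his phenotype could produce a type AB child with a type B mother.
Pablo (type O): no genotype consistent with that phenotype can produce a type-AB child with a type-B mother.

Pablo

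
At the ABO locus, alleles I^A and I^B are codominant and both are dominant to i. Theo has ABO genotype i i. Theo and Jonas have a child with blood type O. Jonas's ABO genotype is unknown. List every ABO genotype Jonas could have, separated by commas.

For each candidate genotype of Jonas, check whether crossing it with i i can produce every observed child phenotype.
  I^A I^A → possible child types {A} ✗
  I^A I^B → possible child types {A, B} ✗
  I^A i → possible child types {O, A} ✓
  I^B I^B → possible child types {B} ✗
  I^B i → possible child types {O, B} ✓
  i i → possible child types {O} ✓

I^A i, I^B i, i i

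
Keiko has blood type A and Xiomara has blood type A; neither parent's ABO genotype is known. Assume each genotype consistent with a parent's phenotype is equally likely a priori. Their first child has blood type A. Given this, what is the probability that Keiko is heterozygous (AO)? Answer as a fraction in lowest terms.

7/15

Possible genotypes: Keiko ∈ {AA, AO}; Xiomara ∈ {AA, AO}.
Weight each parental genotype pair by prior × P(type-A child):
  AA × AA: posterior weight 4/15.
  AA × AO: posterior weight 4/15.
  AO × AA: posterior weight 4/15.
  AO × AO: posterior weight 1/5.
Sum the posterior weight over pairs where Keiko is AO: 7/15.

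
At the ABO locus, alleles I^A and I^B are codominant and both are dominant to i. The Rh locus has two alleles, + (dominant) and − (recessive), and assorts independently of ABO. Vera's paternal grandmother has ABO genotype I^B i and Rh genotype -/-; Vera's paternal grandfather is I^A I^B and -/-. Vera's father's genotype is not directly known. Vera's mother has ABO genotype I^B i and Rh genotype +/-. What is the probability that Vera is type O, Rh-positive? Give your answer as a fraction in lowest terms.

1/16

Vera's father's ABO genotype from I^B i × I^A I^B: 1/4 I^A I^B, 1/4 I^A i, 1/4 I^B I^B, 1/4 I^B i.
Crossing each possibility with the mother I^B i and summing P(type O): 1/4·0 + 1/4·1/4 + 1/4·0 + 1/4·1/4 = 1/8.
Similarly for Rh via the father's Rh distribution: P(Rh+) = 1/2.
Independent loci: 1/8 × 1/2 = 1/16.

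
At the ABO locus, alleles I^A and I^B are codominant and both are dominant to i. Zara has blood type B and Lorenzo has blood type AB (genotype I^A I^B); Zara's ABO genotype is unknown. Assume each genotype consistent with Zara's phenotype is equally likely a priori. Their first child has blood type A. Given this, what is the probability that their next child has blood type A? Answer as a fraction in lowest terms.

Possible genotypes: Zara ∈ {I^B I^B, I^B i}; Lorenzo ∈ {I^A I^B}.
Weight each parental genotype pair by prior × P(type-A child):
  I^B i × I^A I^B: posterior weight 1; P(next child type A) = 1/4.
Weighted sum = 1/4.

1/4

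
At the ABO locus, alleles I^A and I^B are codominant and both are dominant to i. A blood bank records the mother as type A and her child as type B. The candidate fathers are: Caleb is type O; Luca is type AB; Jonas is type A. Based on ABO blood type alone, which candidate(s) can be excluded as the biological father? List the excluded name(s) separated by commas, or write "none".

A candidate is excluded only if no genotype consistent with his phenotype could produce a type B child with a type A mother.
Caleb (type O): no genotype consistent with that phenotype can produce a type-B child with a type-A mother.
Jonas (type A): no genotype consistent with that phenotype can produce a type-B child with a type-A mother.

Caleb, Jonas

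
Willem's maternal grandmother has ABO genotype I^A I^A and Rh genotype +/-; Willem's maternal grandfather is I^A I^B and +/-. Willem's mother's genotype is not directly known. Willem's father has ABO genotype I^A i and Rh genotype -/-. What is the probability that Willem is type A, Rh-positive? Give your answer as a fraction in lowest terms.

3/8

Willem's mother's ABO genotype from I^A I^A × I^A I^B: 1/2 I^A I^A, 1/2 I^A I^B.
Crossing each possibility with the father I^A i and summing P(type A): 1/2·1 + 1/2·1/2 = 3/4.
Similarly for Rh via the mother's Rh distribution: P(Rh+) = 1/2.
Independent loci: 3/4 × 1/2 = 3/8.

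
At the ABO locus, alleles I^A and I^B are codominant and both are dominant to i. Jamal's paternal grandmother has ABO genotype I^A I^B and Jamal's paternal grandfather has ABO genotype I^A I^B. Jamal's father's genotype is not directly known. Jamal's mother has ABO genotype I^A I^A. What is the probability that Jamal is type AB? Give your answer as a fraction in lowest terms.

1/2

Jamal's father's ABO genotype from I^A I^B × I^A I^B: 1/4 I^A I^A, 1/2 I^A I^B, 1/4 I^B I^B.
Crossing each possibility with the mother I^A I^A and summing P(type AB): 1/4·0 + 1/2·1/2 + 1/4·1 = 1/2.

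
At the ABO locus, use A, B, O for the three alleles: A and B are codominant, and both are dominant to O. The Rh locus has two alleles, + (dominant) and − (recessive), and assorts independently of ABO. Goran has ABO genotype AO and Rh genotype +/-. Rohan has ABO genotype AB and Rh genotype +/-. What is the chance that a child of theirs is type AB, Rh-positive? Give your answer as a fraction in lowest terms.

3/16

ABO cross AO × AB → offspring phenotypes: 1/2 A, 1/4 B, 1/4 AB.
Rh cross +/- × +/- → 3/4 Rh+, 1/4 Rh-.
Independent loci: P(type AB, Rh-positive) = 1/4 × 3/4 = 3/16.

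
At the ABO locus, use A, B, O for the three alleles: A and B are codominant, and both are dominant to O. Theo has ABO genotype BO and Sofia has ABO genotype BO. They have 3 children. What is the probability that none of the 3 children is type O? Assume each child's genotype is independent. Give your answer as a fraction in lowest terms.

ABO cross BO × BO → 1/4 O, 3/4 B.
So P(type O) = 1/4 per child.
P(not type O) = 3/4 for one child; (3/4)^3 = 27/64.

27/64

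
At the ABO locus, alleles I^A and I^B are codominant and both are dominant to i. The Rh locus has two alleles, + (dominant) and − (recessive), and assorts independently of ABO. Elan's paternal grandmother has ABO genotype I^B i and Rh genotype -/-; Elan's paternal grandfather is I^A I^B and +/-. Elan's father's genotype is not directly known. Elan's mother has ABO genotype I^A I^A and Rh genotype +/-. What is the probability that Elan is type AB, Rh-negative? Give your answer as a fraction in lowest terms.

3/16

Elan's father's ABO genotype from I^B i × I^A I^B: 1/4 I^A I^B, 1/4 I^A i, 1/4 I^B I^B, 1/4 I^B i.
Crossing each possibility with the mother I^A I^A and summing P(type AB): 1/4·1/2 + 1/4·0 + 1/4·1 + 1/4·1/2 = 1/2.
Similarly for Rh via the father's Rh distribution: P(Rh-) = 3/8.
Independent loci: 1/2 × 3/8 = 3/16.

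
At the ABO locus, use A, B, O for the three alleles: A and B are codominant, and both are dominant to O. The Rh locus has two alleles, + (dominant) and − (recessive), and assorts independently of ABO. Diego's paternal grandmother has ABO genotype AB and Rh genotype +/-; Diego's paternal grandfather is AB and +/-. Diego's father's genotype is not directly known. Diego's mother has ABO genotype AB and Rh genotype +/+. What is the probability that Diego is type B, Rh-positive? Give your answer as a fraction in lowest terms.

1/4

Diego's father's ABO genotype from AB × AB: 1/4 AA, 1/2 AB, 1/4 BB.
Crossing each possibility with the mother AB and summing P(type B): 1/4·0 + 1/2·1/4 + 1/4·1/2 = 1/4.
Similarly for Rh via the father's Rh distribution: P(Rh+) = 1.
Independent loci: 1/4 × 1 = 1/4.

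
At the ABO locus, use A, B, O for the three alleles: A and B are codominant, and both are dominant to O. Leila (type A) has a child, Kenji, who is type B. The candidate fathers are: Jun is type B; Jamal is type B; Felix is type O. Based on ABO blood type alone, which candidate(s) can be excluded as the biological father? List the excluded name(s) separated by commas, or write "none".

Felix

A candidate is excluded only if no genotype consistent with his phenotype could produce a type B child with a type A mother.
Felix (type O): no genotype consistent with that phenotype can produce a type-B child with a type-A mother.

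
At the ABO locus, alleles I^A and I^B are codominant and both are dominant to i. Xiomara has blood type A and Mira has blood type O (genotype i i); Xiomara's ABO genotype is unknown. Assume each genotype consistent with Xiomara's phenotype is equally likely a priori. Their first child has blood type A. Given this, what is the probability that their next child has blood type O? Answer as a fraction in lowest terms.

Possible genotypes: Xiomara ∈ {I^A I^A, I^A i}; Mira ∈ {i i}.
Weight each parental genotype pair by prior × P(type-A child):
  I^A I^A × i i: posterior weight 2/3; P(next child type O) = 0.
  I^A i × i i: posterior weight 1/3; P(next child type O) = 1/2.
Weighted sum = 1/6.

1/6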